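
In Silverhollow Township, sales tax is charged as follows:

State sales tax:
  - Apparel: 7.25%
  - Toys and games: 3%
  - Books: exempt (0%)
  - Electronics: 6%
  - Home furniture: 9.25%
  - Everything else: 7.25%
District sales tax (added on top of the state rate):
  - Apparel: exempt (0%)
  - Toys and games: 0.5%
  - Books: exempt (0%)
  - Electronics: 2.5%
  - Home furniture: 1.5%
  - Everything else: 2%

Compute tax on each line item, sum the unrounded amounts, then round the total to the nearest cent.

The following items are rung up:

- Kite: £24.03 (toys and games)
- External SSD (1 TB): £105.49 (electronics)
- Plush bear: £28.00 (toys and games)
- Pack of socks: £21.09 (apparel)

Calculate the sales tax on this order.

Kite £24.03: toys and games → 3% + 0.5% district = 3.5% → £0.84105
External SSD (1 TB) £105.49: electronics → 6% + 2.5% district = 8.5% → £8.96665
Plush bear £28.00: toys and games → 3% + 0.5% district = 3.5% → £0.98
Pack of socks £21.09: apparel → 7.25% + 0% district = 7.25% → £1.529025
Unrounded tax sum = £12.316725 → £12.32

£12.32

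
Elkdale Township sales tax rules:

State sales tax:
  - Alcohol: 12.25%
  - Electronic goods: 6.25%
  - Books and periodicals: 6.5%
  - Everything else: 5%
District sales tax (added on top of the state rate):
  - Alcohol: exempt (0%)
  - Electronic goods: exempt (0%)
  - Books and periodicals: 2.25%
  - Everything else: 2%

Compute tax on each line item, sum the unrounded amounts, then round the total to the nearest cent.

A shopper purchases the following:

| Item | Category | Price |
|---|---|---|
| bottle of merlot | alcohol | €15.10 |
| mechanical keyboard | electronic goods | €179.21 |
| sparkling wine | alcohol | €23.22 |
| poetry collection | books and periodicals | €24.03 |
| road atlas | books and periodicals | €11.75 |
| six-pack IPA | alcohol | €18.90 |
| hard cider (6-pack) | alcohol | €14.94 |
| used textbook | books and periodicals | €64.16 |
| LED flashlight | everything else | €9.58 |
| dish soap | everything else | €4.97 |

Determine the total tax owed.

€29.80

Bottle of merlot €15.10: alcohol → 12.25% + 0% district = 12.25% → €1.84975
Mechanical keyboard €179.21: electronic goods → 6.25% + 0% district = 6.25% → €11.200625
Sparkling wine €23.22: alcohol → 12.25% + 0% district = 12.25% → €2.84445
Poetry collection €24.03: books and periodicals → 6.5% + 2.25% district = 8.75% → €2.102625
Road atlas €11.75: books and periodicals → 6.5% + 2.25% district = 8.75% → €1.028125
Six-pack IPA €18.90: alcohol → 12.25% + 0% district = 12.25% → €2.31525
Hard cider (6-pack) €14.94: alcohol → 12.25% + 0% district = 12.25% → €1.83015
Used textbook €64.16: books and periodicals → 6.5% + 2.25% district = 8.75% → €5.614
LED flashlight €9.58: everything else → 5% + 2% district = 7% → €0.6706
Dish soap €4.97: everything else → 5% + 2% district = 7% → €0.3479
Unrounded tax sum = €29.803475 → €29.80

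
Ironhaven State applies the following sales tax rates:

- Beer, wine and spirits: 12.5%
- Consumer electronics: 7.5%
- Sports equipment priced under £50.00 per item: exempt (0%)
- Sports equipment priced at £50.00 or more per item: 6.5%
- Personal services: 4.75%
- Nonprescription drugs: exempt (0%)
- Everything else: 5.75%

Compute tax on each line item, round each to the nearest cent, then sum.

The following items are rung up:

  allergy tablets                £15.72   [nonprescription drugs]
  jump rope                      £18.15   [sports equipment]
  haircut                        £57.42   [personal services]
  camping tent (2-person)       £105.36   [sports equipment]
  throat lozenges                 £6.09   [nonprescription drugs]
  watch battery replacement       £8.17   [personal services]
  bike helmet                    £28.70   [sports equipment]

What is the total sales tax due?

Allergy tablets £15.72: nonprescription drugs → 0% → £0.00
Jump rope £18.15: sports equipment, under £50.00 → 0% → £0.00
Haircut £57.42: personal services → 4.75% → £2.73
Camping tent (2-person) £105.36: sports equipment, £50.00 or more → 6.5% → £6.85
Throat lozenges £6.09: nonprescription drugs → 0% → £0.00
Watch battery replacement £8.17: personal services → 4.75% → £0.39
Bike helmet £28.70: sports equipment, under £50.00 → 0% → £0.00
Total tax = £2.73 + £6.85 + £0.39 = £9.97

£9.97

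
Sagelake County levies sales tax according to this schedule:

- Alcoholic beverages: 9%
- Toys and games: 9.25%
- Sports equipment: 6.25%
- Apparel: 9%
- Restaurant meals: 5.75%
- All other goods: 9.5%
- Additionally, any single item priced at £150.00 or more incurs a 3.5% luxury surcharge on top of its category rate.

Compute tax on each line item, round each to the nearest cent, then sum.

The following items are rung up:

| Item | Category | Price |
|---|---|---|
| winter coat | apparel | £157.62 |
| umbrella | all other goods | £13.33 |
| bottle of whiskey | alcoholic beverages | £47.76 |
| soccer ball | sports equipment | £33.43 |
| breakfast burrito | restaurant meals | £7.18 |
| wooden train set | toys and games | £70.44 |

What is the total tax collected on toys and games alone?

£6.52

Wooden train set £70.44: toys and games → 9.25% → £6.52
Tax on toys and games = £6.52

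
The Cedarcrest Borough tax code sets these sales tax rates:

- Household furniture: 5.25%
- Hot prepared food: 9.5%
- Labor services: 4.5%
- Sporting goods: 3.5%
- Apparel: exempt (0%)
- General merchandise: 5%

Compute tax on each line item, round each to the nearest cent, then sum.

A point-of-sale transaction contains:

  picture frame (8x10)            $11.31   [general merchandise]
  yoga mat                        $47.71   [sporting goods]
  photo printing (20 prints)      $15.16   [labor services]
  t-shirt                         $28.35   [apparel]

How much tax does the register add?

Picture frame (8x10) $11.31: general merchandise → 5% → $0.57
Yoga mat $47.71: sporting goods → 3.5% → $1.67
Photo printing (20 prints) $15.16: labor services → 4.5% → $0.68
T-shirt $28.35: apparel → 0% → $0.00
Total tax = $0.57 + $1.67 + $0.68 = $2.92

$2.92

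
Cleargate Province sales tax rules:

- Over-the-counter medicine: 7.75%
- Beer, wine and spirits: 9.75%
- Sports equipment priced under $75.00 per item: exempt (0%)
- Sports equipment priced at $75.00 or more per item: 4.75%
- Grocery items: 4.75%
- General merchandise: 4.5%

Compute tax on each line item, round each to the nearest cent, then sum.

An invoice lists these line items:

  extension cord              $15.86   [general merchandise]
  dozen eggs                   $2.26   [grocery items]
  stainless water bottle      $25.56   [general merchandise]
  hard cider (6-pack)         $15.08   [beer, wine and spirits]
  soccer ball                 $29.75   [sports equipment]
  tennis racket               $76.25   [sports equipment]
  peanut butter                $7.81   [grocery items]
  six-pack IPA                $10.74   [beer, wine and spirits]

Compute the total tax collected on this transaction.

$8.48

Extension cord $15.86: general merchandise → 4.5% → $0.71
Dozen eggs $2.26: grocery items → 4.75% → $0.11
Stainless water bottle $25.56: general merchandise → 4.5% → $1.15
Hard cider (6-pack) $15.08: beer, wine and spirits → 9.75% → $1.47
Soccer ball $29.75: sports equipment, under $75.00 → 0% → $0.00
Tennis racket $76.25: sports equipment, $75.00 or more → 4.75% → $3.62
Peanut butter $7.81: grocery items → 4.75% → $0.37
Six-pack IPA $10.74: beer, wine and spirits → 9.75% → $1.05
Total tax = $0.71 + $0.11 + $1.15 + $1.47 + $3.62 + $0.37 + $1.05 = $8.48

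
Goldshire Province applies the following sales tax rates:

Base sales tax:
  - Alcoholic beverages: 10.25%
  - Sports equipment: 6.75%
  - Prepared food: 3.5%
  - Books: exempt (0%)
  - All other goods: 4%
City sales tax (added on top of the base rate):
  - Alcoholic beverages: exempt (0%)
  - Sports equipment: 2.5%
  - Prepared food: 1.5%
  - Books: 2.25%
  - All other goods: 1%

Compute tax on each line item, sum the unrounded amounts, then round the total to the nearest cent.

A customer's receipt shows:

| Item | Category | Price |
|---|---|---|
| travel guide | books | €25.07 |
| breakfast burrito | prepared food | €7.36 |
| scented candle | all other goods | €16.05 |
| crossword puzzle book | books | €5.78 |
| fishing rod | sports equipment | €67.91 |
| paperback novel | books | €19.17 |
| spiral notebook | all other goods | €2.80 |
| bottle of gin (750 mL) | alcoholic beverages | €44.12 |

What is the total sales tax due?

€13.24

Travel guide €25.07: books → 0% + 2.25% city = 2.25% → €0.564075
Breakfast burrito €7.36: prepared food → 3.5% + 1.5% city = 5% → €0.368
Scented candle €16.05: all other goods → 4% + 1% city = 5% → €0.8025
Crossword puzzle book €5.78: books → 0% + 2.25% city = 2.25% → €0.13005
Fishing rod €67.91: sports equipment → 6.75% + 2.5% city = 9.25% → €6.281675
Paperback novel €19.17: books → 0% + 2.25% city = 2.25% → €0.431325
Spiral notebook €2.80: all other goods → 4% + 1% city = 5% → €0.14
Bottle of gin (750 mL) €44.12: alcoholic beverages → 10.25% + 0% city = 10.25% → €4.5223
Unrounded tax sum = €13.239925 → €13.24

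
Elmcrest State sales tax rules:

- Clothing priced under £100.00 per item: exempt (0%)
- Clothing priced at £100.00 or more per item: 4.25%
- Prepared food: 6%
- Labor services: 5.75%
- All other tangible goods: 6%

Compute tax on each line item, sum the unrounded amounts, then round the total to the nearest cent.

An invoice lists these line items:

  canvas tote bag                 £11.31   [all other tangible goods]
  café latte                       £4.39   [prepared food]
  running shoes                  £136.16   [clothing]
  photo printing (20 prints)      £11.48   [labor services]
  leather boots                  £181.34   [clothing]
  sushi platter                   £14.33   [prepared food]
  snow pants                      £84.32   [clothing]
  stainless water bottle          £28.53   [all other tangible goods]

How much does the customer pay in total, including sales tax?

£489.53

Canvas tote bag £11.31: all other tangible goods → 6% → £0.6786
Café latte £4.39: prepared food → 6% → £0.2634
Running shoes £136.16: clothing, £100.00 or more → 4.25% → £5.7868
Photo printing (20 prints) £11.48: labor services → 5.75% → £0.6601
Leather boots £181.34: clothing, £100.00 or more → 4.25% → £7.70695
Sushi platter £14.33: prepared food → 6% → £0.8598
Snow pants £84.32: clothing, under £100.00 → 0% → £0.00
Stainless water bottle £28.53: all other tangible goods → 6% → £1.7118
Subtotal = £471.86; unrounded tax = £17.66745 → £17.67; total due = £489.53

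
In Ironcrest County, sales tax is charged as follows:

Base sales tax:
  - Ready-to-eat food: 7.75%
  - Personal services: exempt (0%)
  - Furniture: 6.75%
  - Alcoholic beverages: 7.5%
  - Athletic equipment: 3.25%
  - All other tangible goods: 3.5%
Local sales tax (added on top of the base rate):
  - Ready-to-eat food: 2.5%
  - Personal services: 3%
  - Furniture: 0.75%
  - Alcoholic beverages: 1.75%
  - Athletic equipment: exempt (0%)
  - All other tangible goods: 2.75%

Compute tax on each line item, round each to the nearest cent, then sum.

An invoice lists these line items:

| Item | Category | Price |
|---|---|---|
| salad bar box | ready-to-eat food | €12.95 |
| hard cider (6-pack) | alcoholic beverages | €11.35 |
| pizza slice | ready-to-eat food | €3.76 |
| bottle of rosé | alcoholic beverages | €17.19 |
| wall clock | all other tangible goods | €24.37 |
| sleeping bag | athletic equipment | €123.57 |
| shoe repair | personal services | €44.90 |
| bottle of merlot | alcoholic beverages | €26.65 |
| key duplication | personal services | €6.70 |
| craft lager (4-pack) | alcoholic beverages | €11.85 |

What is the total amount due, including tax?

€298.31

Salad bar box €12.95: ready-to-eat food → 7.75% + 2.5% local = 10.25% → €1.33
Hard cider (6-pack) €11.35: alcoholic beverages → 7.5% + 1.75% local = 9.25% → €1.05
Pizza slice €3.76: ready-to-eat food → 7.75% + 2.5% local = 10.25% → €0.39
Bottle of rosé €17.19: alcoholic beverages → 7.5% + 1.75% local = 9.25% → €1.59
Wall clock €24.37: all other tangible goods → 3.5% + 2.75% local = 6.25% → €1.52
Sleeping bag €123.57: athletic equipment → 3.25% + 0% local = 3.25% → €4.02
Shoe repair €44.90: personal services → 0% + 3% local = 3% → €1.35
Bottle of merlot €26.65: alcoholic beverages → 7.5% + 1.75% local = 9.25% → €2.47
Key duplication €6.70: personal services → 0% + 3% local = 3% → €0.20
Craft lager (4-pack) €11.85: alcoholic beverages → 7.5% + 1.75% local = 9.25% → €1.10
Subtotal = €283.29; tax = €15.02; total due = €298.31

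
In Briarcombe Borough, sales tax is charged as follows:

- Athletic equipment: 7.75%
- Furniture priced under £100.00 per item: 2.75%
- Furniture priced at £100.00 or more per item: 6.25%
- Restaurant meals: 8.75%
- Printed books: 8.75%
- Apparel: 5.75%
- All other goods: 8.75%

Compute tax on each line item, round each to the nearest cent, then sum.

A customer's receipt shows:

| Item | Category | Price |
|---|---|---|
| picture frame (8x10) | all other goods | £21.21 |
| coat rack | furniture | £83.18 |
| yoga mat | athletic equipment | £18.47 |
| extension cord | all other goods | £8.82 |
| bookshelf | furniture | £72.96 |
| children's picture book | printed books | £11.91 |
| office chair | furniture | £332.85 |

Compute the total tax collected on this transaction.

Picture frame (8x10) £21.21: all other goods → 8.75% → £1.86
Coat rack £83.18: furniture, under £100.00 → 2.75% → £2.29
Yoga mat £18.47: athletic equipment → 7.75% → £1.43
Extension cord £8.82: all other goods → 8.75% → £0.77
Bookshelf £72.96: furniture, under £100.00 → 2.75% → £2.01
Children's picture book £11.91: printed books → 8.75% → £1.04
Office chair £332.85: furniture, £100.00 or more → 6.25% → £20.80
Total tax = £1.86 + £2.29 + £1.43 + £0.77 + £2.01 + £1.04 + £20.80 = £30.20

£30.20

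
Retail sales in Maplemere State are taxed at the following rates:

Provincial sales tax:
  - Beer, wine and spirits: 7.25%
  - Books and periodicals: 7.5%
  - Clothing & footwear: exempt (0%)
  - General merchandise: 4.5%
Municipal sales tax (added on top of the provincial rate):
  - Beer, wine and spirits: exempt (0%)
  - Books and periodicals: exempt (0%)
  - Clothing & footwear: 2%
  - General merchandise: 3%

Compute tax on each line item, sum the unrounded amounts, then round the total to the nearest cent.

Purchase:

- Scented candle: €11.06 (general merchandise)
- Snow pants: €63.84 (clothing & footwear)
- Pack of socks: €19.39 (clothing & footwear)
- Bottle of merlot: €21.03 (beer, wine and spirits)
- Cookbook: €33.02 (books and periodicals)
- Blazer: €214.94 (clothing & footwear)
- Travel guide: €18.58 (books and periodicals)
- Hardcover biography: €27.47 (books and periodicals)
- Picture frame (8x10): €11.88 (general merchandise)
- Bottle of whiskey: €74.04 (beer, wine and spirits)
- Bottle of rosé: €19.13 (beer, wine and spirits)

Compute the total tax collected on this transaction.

€21.89

Scented candle €11.06: general merchandise → 4.5% + 3% municipal = 7.5% → €0.8295
Snow pants €63.84: clothing & footwear → 0% + 2% municipal = 2% → €1.2768
Pack of socks €19.39: clothing & footwear → 0% + 2% municipal = 2% → €0.3878
Bottle of merlot €21.03: beer, wine and spirits → 7.25% + 0% municipal = 7.25% → €1.524675
Cookbook €33.02: books and periodicals → 7.5% + 0% municipal = 7.5% → €2.4765
Blazer €214.94: clothing & footwear → 0% + 2% municipal = 2% → €4.2988
Travel guide €18.58: books and periodicals → 7.5% + 0% municipal = 7.5% → €1.3935
Hardcover biography €27.47: books and periodicals → 7.5% + 0% municipal = 7.5% → €2.06025
Picture frame (8x10) €11.88: general merchandise → 4.5% + 3% municipal = 7.5% → €0.891
Bottle of whiskey €74.04: beer, wine and spirits → 7.25% + 0% municipal = 7.25% → €5.3679
Bottle of rosé €19.13: beer, wine and spirits → 7.25% + 0% municipal = 7.25% → €1.386925
Unrounded tax sum = €21.89365 → €21.89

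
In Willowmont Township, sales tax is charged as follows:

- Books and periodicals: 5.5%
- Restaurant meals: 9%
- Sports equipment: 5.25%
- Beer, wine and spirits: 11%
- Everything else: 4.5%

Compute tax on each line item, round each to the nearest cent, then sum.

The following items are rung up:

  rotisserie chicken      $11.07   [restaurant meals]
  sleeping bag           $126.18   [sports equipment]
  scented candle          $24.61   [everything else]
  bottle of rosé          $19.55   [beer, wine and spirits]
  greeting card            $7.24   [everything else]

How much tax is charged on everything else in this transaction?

$1.44

Scented candle $24.61: everything else → 4.5% → $1.11
Greeting card $7.24: everything else → 4.5% → $0.33
Tax on everything else = $1.11 + $0.33 = $1.44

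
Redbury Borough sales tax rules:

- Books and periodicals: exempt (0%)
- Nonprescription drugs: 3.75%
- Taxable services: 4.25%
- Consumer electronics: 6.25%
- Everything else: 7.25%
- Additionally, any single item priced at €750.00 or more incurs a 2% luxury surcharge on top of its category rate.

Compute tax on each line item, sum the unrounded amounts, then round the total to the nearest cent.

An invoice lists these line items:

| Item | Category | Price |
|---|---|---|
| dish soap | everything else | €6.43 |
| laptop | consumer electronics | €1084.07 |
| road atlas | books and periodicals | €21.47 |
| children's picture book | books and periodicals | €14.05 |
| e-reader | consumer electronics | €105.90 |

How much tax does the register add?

€96.52

Dish soap €6.43: everything else → 7.25% → €0.466175
Laptop €1084.07: consumer electronics → 6.25% + 2% surcharge = 8.25% → €89.435775
Road atlas €21.47: books and periodicals → 0% → €0.00
Children's picture book €14.05: books and periodicals → 0% → €0.00
E-reader €105.90: consumer electronics → 6.25% → €6.61875
Unrounded tax sum = €96.5207 → €96.52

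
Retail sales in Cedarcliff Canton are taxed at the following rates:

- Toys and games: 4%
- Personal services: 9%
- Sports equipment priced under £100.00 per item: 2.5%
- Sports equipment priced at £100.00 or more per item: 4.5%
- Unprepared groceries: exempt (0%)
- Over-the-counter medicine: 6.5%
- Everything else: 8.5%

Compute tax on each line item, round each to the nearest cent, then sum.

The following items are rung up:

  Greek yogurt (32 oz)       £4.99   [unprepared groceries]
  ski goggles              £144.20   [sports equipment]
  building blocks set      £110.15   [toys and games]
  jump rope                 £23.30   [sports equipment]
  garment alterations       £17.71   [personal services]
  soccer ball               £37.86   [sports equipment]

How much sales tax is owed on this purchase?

Greek yogurt (32 oz) £4.99: unprepared groceries → 0% → £0.00
Ski goggles £144.20: sports equipment, £100.00 or more → 4.5% → £6.49
Building blocks set £110.15: toys and games → 4% → £4.41
Jump rope £23.30: sports equipment, under £100.00 → 2.5% → £0.58
Garment alterations £17.71: personal services → 9% → £1.59
Soccer ball £37.86: sports equipment, under £100.00 → 2.5% → £0.95
Total tax = £6.49 + £4.41 + £0.58 + £1.59 + £0.95 = £14.02

£14.02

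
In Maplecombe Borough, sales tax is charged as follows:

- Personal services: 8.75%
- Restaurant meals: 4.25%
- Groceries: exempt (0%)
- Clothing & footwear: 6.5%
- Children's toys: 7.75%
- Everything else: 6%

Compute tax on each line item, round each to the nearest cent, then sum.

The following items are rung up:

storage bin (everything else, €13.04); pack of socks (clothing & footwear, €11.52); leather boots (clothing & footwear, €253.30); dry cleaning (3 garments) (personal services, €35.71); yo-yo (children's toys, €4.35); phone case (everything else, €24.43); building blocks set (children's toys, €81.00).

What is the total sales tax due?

Storage bin €13.04: everything else → 6% → €0.78
Pack of socks €11.52: clothing & footwear → 6.5% → €0.75
Leather boots €253.30: clothing & footwear → 6.5% → €16.46
Dry cleaning (3 garments) €35.71: personal services → 8.75% → €3.12
Yo-yo €4.35: children's toys → 7.75% → €0.34
Phone case €24.43: everything else → 6% → €1.47
Building blocks set €81.00: children's toys → 7.75% → €6.28
Total tax = €0.78 + €0.75 + €16.46 + €3.12 + €0.34 + €1.47 + €6.28 = €29.20

€29.20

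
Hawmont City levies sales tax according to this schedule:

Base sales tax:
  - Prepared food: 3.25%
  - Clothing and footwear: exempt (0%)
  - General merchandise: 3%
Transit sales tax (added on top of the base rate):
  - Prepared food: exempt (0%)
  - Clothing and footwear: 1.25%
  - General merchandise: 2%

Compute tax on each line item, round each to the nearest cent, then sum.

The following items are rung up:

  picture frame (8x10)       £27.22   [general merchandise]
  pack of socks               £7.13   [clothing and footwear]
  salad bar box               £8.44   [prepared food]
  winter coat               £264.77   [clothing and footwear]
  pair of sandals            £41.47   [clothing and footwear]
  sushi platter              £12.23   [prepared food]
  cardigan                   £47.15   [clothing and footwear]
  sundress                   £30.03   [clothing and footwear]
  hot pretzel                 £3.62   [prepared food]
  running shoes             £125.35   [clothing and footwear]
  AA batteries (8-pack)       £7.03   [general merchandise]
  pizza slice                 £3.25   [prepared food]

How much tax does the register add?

Picture frame (8x10) £27.22: general merchandise → 3% + 2% transit = 5% → £1.36
Pack of socks £7.13: clothing and footwear → 0% + 1.25% transit = 1.25% → £0.09
Salad bar box £8.44: prepared food → 3.25% + 0% transit = 3.25% → £0.27
Winter coat £264.77: clothing and footwear → 0% + 1.25% transit = 1.25% → £3.31
Pair of sandals £41.47: clothing and footwear → 0% + 1.25% transit = 1.25% → £0.52
Sushi platter £12.23: prepared food → 3.25% + 0% transit = 3.25% → £0.40
Cardigan £47.15: clothing and footwear → 0% + 1.25% transit = 1.25% → £0.59
Sundress £30.03: clothing and footwear → 0% + 1.25% transit = 1.25% → £0.38
Hot pretzel £3.62: prepared food → 3.25% + 0% transit = 3.25% → £0.12
Running shoes £125.35: clothing and footwear → 0% + 1.25% transit = 1.25% → £1.57
AA batteries (8-pack) £7.03: general merchandise → 3% + 2% transit = 5% → £0.35
Pizza slice £3.25: prepared food → 3.25% + 0% transit = 3.25% → £0.11
Total tax = £1.36 + £0.09 + £0.27 + £3.31 + £0.52 + £0.40 + £0.59 + £0.38 + £0.12 + £1.57 + £0.35 + £0.11 = £9.07

£9.07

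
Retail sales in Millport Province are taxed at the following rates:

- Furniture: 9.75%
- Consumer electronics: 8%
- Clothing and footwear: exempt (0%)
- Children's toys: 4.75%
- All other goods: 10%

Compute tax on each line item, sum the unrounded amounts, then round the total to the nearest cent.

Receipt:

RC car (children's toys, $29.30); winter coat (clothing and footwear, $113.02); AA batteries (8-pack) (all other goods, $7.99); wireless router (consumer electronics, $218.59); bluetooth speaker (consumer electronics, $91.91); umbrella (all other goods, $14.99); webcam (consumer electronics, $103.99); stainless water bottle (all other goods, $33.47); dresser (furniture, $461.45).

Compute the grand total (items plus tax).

$1159.90

RC car $29.30: children's toys → 4.75% → $1.39175
Winter coat $113.02: clothing and footwear → 0% → $0.00
AA batteries (8-pack) $7.99: all other goods → 10% → $0.799
Wireless router $218.59: consumer electronics → 8% → $17.4872
Bluetooth speaker $91.91: consumer electronics → 8% → $7.3528
Umbrella $14.99: all other goods → 10% → $1.499
Webcam $103.99: consumer electronics → 8% → $8.3192
Stainless water bottle $33.47: all other goods → 10% → $3.347
Dresser $461.45: furniture → 9.75% → $44.991375
Subtotal = $1074.71; unrounded tax = $85.187325 → $85.19; total due = $1159.90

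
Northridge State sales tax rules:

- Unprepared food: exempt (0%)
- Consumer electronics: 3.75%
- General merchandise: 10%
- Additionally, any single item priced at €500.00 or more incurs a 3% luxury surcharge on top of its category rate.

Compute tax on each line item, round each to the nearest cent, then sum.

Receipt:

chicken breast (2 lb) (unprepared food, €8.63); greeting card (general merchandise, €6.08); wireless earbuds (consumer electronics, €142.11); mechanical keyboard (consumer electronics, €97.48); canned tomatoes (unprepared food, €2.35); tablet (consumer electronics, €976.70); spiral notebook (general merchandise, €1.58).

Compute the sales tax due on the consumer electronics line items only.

€74.92

Wireless earbuds €142.11: consumer electronics → 3.75% → €5.33
Mechanical keyboard €97.48: consumer electronics → 3.75% → €3.66
Tablet €976.70: consumer electronics → 3.75% + 3% surcharge = 6.75% → €65.93
Tax on consumer electronics = €5.33 + €3.66 + €65.93 = €74.92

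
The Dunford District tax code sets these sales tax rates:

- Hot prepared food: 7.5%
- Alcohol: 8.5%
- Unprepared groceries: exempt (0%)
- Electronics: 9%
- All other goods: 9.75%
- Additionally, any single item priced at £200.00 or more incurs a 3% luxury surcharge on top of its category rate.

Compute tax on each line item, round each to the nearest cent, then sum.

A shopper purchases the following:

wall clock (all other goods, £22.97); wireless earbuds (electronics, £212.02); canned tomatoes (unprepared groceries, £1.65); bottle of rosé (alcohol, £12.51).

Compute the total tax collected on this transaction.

£28.74

Wall clock £22.97: all other goods → 9.75% → £2.24
Wireless earbuds £212.02: electronics → 9% + 3% surcharge = 12% → £25.44
Canned tomatoes £1.65: unprepared groceries → 0% → £0.00
Bottle of rosé £12.51: alcohol → 8.5% → £1.06
Total tax = £2.24 + £25.44 + £1.06 = £28.74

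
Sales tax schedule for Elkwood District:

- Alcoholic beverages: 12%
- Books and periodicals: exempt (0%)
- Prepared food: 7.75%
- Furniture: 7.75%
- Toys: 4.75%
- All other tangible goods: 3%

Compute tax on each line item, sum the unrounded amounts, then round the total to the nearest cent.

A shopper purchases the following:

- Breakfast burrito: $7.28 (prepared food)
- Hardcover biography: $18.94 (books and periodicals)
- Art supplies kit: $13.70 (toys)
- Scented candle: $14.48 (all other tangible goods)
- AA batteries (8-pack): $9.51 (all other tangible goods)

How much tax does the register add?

Breakfast burrito $7.28: prepared food → 7.75% → $0.5642
Hardcover biography $18.94: books and periodicals → 0% → $0.00
Art supplies kit $13.70: toys → 4.75% → $0.65075
Scented candle $14.48: all other tangible goods → 3% → $0.4344
AA batteries (8-pack) $9.51: all other tangible goods → 3% → $0.2853
Unrounded tax sum = $1.93465 → $1.93

$1.93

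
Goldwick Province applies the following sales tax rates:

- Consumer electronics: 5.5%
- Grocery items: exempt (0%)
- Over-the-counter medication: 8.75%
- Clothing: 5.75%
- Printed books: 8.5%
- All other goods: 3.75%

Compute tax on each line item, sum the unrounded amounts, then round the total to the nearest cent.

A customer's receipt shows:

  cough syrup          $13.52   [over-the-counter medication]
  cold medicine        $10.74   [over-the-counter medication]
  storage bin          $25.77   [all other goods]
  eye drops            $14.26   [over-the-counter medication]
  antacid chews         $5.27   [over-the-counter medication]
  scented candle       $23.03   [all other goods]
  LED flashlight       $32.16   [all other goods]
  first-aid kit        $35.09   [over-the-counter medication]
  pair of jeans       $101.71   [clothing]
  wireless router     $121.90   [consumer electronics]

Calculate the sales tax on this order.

Cough syrup $13.52: over-the-counter medication → 8.75% → $1.183
Cold medicine $10.74: over-the-counter medication → 8.75% → $0.93975
Storage bin $25.77: all other goods → 3.75% → $0.966375
Eye drops $14.26: over-the-counter medication → 8.75% → $1.24775
Antacid chews $5.27: over-the-counter medication → 8.75% → $0.461125
Scented candle $23.03: all other goods → 3.75% → $0.863625
LED flashlight $32.16: all other goods → 3.75% → $1.206
First-aid kit $35.09: over-the-counter medication → 8.75% → $3.070375
Pair of jeans $101.71: clothing → 5.75% → $5.848325
Wireless router $121.90: consumer electronics → 5.5% → $6.7045
Unrounded tax sum = $22.490825 → $22.49

$22.49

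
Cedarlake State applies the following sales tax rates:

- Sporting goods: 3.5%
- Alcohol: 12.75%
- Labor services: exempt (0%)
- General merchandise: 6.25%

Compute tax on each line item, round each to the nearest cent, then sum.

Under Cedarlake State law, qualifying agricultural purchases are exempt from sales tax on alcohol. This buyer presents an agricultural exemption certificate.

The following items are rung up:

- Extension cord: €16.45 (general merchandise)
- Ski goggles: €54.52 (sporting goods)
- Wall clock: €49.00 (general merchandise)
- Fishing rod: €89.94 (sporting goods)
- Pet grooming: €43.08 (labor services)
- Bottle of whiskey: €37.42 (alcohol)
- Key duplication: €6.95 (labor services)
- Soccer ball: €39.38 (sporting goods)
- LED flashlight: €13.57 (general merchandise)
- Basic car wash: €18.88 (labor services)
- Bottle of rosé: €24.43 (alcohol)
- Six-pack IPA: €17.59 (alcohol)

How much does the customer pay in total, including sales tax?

€422.59

Extension cord €16.45: general merchandise → 6.25% → €1.03
Ski goggles €54.52: sporting goods → 3.5% → €1.91
Wall clock €49.00: general merchandise → 6.25% → €3.06
Fishing rod €89.94: sporting goods → 3.5% → €3.15
Pet grooming €43.08: labor services → 0% → €0.00
Bottle of whiskey €37.42: alcohol, buyer-exempt → 0% → €0.00
Key duplication €6.95: labor services → 0% → €0.00
Soccer ball €39.38: sporting goods → 3.5% → €1.38
LED flashlight €13.57: general merchandise → 6.25% → €0.85
Basic car wash €18.88: labor services → 0% → €0.00
Bottle of rosé €24.43: alcohol, buyer-exempt → 0% → €0.00
Six-pack IPA €17.59: alcohol, buyer-exempt → 0% → €0.00
Subtotal = €411.21; tax = €11.38; total due = €422.59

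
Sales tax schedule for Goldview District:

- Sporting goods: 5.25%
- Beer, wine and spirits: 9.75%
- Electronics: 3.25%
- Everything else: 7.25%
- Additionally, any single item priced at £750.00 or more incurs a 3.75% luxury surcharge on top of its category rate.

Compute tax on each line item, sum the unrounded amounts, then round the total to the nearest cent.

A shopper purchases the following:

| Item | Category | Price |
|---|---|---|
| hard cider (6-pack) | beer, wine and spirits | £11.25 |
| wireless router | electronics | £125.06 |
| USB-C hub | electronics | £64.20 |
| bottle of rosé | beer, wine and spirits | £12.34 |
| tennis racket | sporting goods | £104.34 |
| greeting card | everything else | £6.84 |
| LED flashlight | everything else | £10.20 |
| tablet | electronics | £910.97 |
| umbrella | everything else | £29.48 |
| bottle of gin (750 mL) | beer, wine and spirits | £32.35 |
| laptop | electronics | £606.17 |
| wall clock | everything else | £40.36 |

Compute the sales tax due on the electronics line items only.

£89.62

Wireless router £125.06: electronics → 3.25% → £4.06445
USB-C hub £64.20: electronics → 3.25% → £2.0865
Tablet £910.97: electronics → 3.25% + 3.75% surcharge = 7% → £63.7679
Laptop £606.17: electronics → 3.25% → £19.700525
Tax on electronics: unrounded sum = £89.619375 → £89.62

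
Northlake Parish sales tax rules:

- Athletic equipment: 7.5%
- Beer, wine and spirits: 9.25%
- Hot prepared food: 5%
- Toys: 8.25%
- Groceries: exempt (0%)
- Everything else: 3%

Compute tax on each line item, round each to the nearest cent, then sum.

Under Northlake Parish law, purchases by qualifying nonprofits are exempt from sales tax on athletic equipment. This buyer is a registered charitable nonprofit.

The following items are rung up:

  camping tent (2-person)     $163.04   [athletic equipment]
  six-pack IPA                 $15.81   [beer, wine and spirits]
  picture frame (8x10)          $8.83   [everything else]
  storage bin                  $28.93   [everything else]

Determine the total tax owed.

$2.59

Camping tent (2-person) $163.04: athletic equipment, buyer-exempt → 0% → $0.00
Six-pack IPA $15.81: beer, wine and spirits → 9.25% → $1.46
Picture frame (8x10) $8.83: everything else → 3% → $0.26
Storage bin $28.93: everything else → 3% → $0.87
Total tax = $1.46 + $0.26 + $0.87 = $2.59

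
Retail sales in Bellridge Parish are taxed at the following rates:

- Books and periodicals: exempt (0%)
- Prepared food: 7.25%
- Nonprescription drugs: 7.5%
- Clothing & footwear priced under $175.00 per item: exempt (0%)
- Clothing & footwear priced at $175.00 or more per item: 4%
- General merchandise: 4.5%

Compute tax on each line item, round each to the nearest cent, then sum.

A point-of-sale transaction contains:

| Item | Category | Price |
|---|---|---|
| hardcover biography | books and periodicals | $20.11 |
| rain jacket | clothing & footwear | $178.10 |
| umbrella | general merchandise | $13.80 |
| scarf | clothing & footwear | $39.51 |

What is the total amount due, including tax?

Hardcover biography $20.11: books and periodicals → 0% → $0.00
Rain jacket $178.10: clothing & footwear, $175.00 or more → 4% → $7.12
Umbrella $13.80: general merchandise → 4.5% → $0.62
Scarf $39.51: clothing & footwear, under $175.00 → 0% → $0.00
Subtotal = $251.52; tax = $7.74; total due = $259.26

$259.26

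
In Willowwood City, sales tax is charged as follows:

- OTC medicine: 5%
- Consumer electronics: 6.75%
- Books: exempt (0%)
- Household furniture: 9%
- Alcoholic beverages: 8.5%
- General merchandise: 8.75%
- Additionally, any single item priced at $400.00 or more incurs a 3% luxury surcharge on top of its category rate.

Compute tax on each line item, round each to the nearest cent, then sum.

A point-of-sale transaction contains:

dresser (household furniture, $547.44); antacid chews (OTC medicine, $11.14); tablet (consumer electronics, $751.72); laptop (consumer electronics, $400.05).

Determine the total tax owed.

$178.54

Dresser $547.44: household furniture → 9% + 3% surcharge = 12% → $65.69
Antacid chews $11.14: OTC medicine → 5% → $0.56
Tablet $751.72: consumer electronics → 6.75% + 3% surcharge = 9.75% → $73.29
Laptop $400.05: consumer electronics → 6.75% + 3% surcharge = 9.75% → $39.00
Total tax = $65.69 + $0.56 + $73.29 + $39.00 = $178.54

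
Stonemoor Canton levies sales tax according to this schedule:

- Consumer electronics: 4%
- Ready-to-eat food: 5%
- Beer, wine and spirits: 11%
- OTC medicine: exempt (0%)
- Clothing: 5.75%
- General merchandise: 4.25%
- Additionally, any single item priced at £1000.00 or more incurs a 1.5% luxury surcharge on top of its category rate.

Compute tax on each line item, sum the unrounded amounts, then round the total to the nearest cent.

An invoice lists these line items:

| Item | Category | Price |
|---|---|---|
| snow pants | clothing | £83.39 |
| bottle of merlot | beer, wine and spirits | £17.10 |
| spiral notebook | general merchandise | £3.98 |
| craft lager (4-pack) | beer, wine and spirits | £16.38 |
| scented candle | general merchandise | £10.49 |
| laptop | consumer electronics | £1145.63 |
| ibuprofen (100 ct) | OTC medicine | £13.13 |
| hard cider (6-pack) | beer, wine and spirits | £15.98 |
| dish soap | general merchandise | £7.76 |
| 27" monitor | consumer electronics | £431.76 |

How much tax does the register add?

£91.46

Snow pants £83.39: clothing → 5.75% → £4.794925
Bottle of merlot £17.10: beer, wine and spirits → 11% → £1.881
Spiral notebook £3.98: general merchandise → 4.25% → £0.16915
Craft lager (4-pack) £16.38: beer, wine and spirits → 11% → £1.8018
Scented candle £10.49: general merchandise → 4.25% → £0.445825
Laptop £1145.63: consumer electronics → 4% + 1.5% surcharge = 5.5% → £63.00965
Ibuprofen (100 ct) £13.13: OTC medicine → 0% → £0.00
Hard cider (6-pack) £15.98: beer, wine and spirits → 11% → £1.7578
Dish soap £7.76: general merchandise → 4.25% → £0.3298
27" monitor £431.76: consumer electronics → 4% → £17.2704
Unrounded tax sum = £91.46035 → £91.46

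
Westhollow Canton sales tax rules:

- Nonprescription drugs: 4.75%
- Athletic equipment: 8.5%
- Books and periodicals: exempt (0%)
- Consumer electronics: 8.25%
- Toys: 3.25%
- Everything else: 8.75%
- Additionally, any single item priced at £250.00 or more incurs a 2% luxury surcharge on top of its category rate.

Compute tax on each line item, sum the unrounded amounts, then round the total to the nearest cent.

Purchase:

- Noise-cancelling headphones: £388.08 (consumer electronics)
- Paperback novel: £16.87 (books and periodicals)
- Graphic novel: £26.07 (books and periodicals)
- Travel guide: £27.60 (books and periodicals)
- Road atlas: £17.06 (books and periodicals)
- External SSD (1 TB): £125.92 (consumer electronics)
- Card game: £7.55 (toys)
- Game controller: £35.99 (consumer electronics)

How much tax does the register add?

Noise-cancelling headphones £388.08: consumer electronics → 8.25% + 2% surcharge = 10.25% → £39.7782
Paperback novel £16.87: books and periodicals → 0% → £0.00
Graphic novel £26.07: books and periodicals → 0% → £0.00
Travel guide £27.60: books and periodicals → 0% → £0.00
Road atlas £17.06: books and periodicals → 0% → £0.00
External SSD (1 TB) £125.92: consumer electronics → 8.25% → £10.3884
Card game £7.55: toys → 3.25% → £0.245375
Game controller £35.99: consumer electronics → 8.25% → £2.969175
Unrounded tax sum = £53.38115 → £53.38

£53.38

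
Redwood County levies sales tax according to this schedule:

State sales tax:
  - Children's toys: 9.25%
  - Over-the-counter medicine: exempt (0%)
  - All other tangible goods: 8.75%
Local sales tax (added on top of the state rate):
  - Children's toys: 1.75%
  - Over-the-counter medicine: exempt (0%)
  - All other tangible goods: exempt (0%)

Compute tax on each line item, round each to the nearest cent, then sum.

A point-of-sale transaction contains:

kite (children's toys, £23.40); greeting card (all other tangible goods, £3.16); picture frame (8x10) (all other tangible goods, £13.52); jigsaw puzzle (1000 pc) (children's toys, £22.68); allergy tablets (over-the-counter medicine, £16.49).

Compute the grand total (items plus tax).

£85.77

Kite £23.40: children's toys → 9.25% + 1.75% local = 11% → £2.57
Greeting card £3.16: all other tangible goods → 8.75% + 0% local = 8.75% → £0.28
Picture frame (8x10) £13.52: all other tangible goods → 8.75% + 0% local = 8.75% → £1.18
Jigsaw puzzle (1000 pc) £22.68: children's toys → 9.25% + 1.75% local = 11% → £2.49
Allergy tablets £16.49: over-the-counter medicine → 0% + 0% local = 0% → £0.00
Subtotal = £79.25; tax = £6.52; total due = £85.77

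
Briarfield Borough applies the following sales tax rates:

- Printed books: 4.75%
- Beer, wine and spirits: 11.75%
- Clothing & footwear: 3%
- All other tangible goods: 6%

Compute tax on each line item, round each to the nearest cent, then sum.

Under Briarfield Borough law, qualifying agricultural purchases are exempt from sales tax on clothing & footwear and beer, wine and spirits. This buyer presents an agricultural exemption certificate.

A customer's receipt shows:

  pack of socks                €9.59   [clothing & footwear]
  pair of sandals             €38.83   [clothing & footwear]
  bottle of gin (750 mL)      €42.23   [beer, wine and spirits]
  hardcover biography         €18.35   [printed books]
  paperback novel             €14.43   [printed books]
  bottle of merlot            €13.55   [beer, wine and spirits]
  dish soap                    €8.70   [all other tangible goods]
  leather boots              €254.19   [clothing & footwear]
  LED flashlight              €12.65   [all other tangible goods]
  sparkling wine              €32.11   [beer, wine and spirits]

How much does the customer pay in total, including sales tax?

Pack of socks €9.59: clothing & footwear, buyer-exempt → 0% → €0.00
Pair of sandals €38.83: clothing & footwear, buyer-exempt → 0% → €0.00
Bottle of gin (750 mL) €42.23: beer, wine and spirits, buyer-exempt → 0% → €0.00
Hardcover biography €18.35: printed books → 4.75% → €0.87
Paperback novel €14.43: printed books → 4.75% → €0.69
Bottle of merlot €13.55: beer, wine and spirits, buyer-exempt → 0% → €0.00
Dish soap €8.70: all other tangible goods → 6% → €0.52
Leather boots €254.19: clothing & footwear, buyer-exempt → 0% → €0.00
LED flashlight €12.65: all other tangible goods → 6% → €0.76
Sparkling wine €32.11: beer, wine and spirits, buyer-exempt → 0% → €0.00
Subtotal = €444.63; tax = €2.84; total due = €447.47

€447.47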